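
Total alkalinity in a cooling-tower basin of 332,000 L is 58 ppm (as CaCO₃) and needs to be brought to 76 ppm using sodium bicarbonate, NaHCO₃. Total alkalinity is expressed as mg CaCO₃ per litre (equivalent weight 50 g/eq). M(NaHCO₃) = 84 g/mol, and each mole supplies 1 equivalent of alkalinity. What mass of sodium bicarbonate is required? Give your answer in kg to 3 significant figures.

10.0 kg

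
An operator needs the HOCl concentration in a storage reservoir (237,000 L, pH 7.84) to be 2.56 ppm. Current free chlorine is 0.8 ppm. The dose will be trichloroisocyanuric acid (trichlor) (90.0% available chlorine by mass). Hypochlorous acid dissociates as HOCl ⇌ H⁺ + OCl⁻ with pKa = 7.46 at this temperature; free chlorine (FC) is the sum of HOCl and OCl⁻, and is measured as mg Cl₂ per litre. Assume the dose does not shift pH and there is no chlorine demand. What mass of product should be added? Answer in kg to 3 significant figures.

2.08 kg

[OCl⁻]/[HOCl] = 10^(pH − pKa) = 10^(7.84 − 7.46) = 2.399; fraction as HOCl = 1/(1 + 2.399) = 0.2942.
Free chlorine required for 2.56 ppm HOCl: 2.56 / 0.2942 = 8.701 ppm.
FC to add: 8.701 − 0.8 = 7.901 mg/L as Cl₂.
Cl₂ equivalent: 7.901 mg/L × 237,000 L = 1873 g.
Product at 90.0% available Cl: 1873 / 0.9 = 2081 g.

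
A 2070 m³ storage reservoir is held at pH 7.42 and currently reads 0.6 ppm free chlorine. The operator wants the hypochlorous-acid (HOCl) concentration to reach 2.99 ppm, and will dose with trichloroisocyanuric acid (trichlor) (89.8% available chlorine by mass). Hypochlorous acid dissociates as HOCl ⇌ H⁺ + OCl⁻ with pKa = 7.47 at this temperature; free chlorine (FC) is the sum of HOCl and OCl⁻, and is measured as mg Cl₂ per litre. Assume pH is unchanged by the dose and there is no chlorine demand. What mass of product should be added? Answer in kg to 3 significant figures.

11.7 kg

Volume: 2070 m³ = 2,070,000 L.
[OCl⁻]/[HOCl] = 10^(pH − pKa) = 10^(7.42 − 7.47) = 0.8913; fraction as HOCl = 1/(1 + 0.8913) = 0.5288.
Free chlorine required for 2.99 ppm HOCl: 2.99 / 0.5288 = 5.655 ppm.
FC to add: 5.655 − 0.6 = 5.055 mg/L as Cl₂.
Cl₂ equivalent: 5.055 mg/L × 2,070,000 L = 10,460 g.
Product at 89.8% available Cl: 10,460 / 0.898 = 11,650 g.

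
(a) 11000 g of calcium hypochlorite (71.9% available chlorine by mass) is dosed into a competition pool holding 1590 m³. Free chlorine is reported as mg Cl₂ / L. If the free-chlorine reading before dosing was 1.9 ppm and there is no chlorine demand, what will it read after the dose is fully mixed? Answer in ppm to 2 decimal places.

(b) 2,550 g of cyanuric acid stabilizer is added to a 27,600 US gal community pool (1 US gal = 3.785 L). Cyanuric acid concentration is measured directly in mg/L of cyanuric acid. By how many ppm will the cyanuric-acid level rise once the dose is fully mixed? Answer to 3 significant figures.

(a) 6.87 ppm; (b) 24.4 ppm

(a) Volume: 1590 m³ = 1,590,000 L.
(a) Available chlorine delivered: 11,000 g × 0.719 = 7909 g as Cl₂.
(a) Concentration rise: 7909 g / 1,590,000 L = 4.974 mg/L = 4.97 ppm.
(a) Final FC: 1.9 + 4.97 = 6.87 ppm.

(b) Volume: 27,600 US gal × 3.785 L/gal = 104,466 L.
(b) Rise: 2,550 g / 104,466 L × 1000 = 24.41 mg/L.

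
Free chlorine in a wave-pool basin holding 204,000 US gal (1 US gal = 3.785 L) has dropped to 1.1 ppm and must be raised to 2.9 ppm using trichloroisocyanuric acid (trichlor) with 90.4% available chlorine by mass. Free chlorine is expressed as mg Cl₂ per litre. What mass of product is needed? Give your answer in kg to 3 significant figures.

Volume: 204,000 US gal × 3.785 L/gal = 772,140 L.
Chlorine deficit: 2.9 − 1.1 = 1.8 ppm = 1.8 mg/L as Cl₂.
Cl₂ equivalent needed: 1.8 mg/L × 772,140 L = 1,390,000 mg = 1390 g.
Product at 90.4% available chlorine: 1390 / 0.904 = 1537 g.

1.54 kg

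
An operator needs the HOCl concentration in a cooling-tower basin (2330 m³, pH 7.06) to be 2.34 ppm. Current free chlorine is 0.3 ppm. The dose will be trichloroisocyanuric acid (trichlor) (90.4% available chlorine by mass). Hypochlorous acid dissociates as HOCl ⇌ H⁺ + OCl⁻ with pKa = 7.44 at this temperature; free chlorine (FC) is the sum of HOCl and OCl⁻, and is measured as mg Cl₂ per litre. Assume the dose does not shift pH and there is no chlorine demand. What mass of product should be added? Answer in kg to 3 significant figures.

Volume: 2330 m³ = 2,330,000 L.
[OCl⁻]/[HOCl] = 10^(pH − pKa) = 10^(7.06 − 7.44) = 0.4169; fraction as HOCl = 1/(1 + 0.4169) = 0.7058.
Free chlorine required for 2.34 ppm HOCl: 2.34 / 0.7058 = 3.315 ppm.
FC to add: 3.315 − 0.3 = 3.015 mg/L as Cl₂.
Cl₂ equivalent: 3.015 mg/L × 2,330,000 L = 7026 g.
Product at 90.4% available Cl: 7026 / 0.904 = 7772 g.

7.77 kg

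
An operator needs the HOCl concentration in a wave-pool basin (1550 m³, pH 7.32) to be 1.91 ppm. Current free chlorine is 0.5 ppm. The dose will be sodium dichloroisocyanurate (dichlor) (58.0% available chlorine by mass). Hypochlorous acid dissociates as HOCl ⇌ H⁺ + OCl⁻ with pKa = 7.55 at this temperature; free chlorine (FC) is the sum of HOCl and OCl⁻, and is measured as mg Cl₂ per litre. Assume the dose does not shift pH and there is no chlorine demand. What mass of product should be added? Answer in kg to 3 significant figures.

Volume: 1550 m³ = 1,550,000 L.
[OCl⁻]/[HOCl] = 10^(pH − pKa) = 10^(7.32 − 7.55) = 0.5888; fraction as HOCl = 1/(1 + 0.5888) = 0.6294.
Free chlorine required for 1.91 ppm HOCl: 1.91 / 0.6294 = 3.035 ppm.
FC to add: 3.035 − 0.5 = 2.535 mg/L as Cl₂.
Cl₂ equivalent: 2.535 mg/L × 1,550,000 L = 3929 g.
Product at 58.0% available Cl: 3929 / 0.58 = 6774 g.

6.77 kg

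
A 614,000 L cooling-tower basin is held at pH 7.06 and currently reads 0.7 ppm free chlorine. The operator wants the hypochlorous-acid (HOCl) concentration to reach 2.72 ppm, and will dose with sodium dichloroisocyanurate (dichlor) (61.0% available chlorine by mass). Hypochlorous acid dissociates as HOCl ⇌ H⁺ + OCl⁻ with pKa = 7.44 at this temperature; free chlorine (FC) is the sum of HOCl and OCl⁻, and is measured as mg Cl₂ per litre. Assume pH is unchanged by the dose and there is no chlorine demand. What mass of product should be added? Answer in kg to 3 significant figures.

[OCl⁻]/[HOCl] = 10^(pH − pKa) = 10^(7.06 − 7.44) = 0.4169; fraction as HOCl = 1/(1 + 0.4169) = 0.7058.
Free chlorine required for 2.72 ppm HOCl: 2.72 / 0.7058 = 3.854 ppm.
FC to add: 3.854 − 0.7 = 3.154 mg/L as Cl₂.
Cl₂ equivalent: 3.154 mg/L × 614,000 L = 1936 g.
Product at 61.0% available Cl: 1936 / 0.61 = 3175 g.

3.17 kg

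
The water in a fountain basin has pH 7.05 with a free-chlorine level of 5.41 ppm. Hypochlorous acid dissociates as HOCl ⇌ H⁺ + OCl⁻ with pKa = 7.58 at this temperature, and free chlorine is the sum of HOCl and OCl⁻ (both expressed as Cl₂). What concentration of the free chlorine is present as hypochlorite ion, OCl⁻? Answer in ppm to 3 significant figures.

[OCl⁻]/[HOCl] = 10^(pH − pKa) = 10^(7.05 − 7.58) = 10^-0.53 = 0.2951.
Fraction as HOCl = 1 / (1 + 0.2951) = 0.7721.
OCl⁻ = (1 − 0.7721) × 5.41 ppm = 1.233 ppm.

1.23 ppm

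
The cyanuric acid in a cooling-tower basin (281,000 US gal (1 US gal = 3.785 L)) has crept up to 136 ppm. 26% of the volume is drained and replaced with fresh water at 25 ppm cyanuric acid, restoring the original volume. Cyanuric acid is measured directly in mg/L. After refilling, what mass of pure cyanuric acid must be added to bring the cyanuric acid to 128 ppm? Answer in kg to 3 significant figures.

22.2 kg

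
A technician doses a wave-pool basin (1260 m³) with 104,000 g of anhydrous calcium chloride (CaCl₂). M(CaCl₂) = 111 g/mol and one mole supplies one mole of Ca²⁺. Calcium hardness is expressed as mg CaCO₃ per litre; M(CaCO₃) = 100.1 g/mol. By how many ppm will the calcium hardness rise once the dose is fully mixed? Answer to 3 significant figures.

74.4 ppm

Volume: 1260 m³ = 1,260,000 L.
Moles of Ca²⁺: 104,000 g ÷ 111 g/mol = 936.9 mol.
As CaCO₃: 936.9 mol × 100.1 g/mol = 93,790 g.
Rise: 93,790 g / 1,260,000 L × 1000 = 74.43 mg/L.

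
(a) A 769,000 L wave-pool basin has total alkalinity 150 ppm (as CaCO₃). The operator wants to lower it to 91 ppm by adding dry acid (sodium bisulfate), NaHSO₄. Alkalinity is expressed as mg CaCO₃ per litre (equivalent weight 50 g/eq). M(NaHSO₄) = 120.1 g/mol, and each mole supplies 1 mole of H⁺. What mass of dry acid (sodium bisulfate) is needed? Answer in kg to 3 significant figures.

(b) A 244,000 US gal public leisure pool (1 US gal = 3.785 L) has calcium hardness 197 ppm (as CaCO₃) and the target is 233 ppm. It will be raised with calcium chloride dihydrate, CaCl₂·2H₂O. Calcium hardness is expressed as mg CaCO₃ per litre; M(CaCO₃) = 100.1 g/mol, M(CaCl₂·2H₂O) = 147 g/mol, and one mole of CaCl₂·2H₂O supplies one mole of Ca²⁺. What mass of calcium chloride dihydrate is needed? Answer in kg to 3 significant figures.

(a) Alkalinity to neutralize: (150 − 91) = 59 mg/L as CaCO₃ × 769,000 L = 45,370 g as CaCO₃.
(a) Equivalents of H⁺ required: 45,370 ÷ 50 g/eq = 907.4 eq = 907.4 mol NaHSO₄.
(a) Mass of NaHSO₄: 907.4 × 120.1 = 109,000 g.

(b) Volume: 244,000 US gal × 3.785 L/gal = 923,540 L.
(b) Hardness to add: (233 − 197) = 36 mg/L as CaCO₃ × 923,540 L = 33,250 g as CaCO₃.
(b) Moles of Ca²⁺ (1 mol Ca²⁺ ≡ 1 mol CaCO₃): 33,250 / 100.1 g/mol = 332.1 mol.
(b) Mass of CaCl₂·2H₂O: 332.1 × 147 = 48,820 g.

(a) 109 kg; (b) 48.8 kg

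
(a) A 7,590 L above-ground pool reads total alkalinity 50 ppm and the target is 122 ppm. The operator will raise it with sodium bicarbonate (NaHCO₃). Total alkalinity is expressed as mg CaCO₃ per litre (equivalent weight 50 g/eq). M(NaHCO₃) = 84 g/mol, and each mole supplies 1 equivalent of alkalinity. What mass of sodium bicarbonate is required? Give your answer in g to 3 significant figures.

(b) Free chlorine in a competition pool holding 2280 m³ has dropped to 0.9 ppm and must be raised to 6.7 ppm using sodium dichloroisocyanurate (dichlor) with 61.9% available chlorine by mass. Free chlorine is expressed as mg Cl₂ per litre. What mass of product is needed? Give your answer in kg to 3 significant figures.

(a) 918 g; (b) 21.4 kg

(a) Alkalinity to add: (122 − 50) = 72 mg/L as CaCO₃ × 7,590 L = 546.5 g as CaCO₃.
(a) Equivalents: 546.5 g ÷ 50 g/eq = 10.93 eq.
(a) NaHCO₃ supplies 1 eq per mole → 10.93 mol.
(a) Mass: 10.93 mol × 84 g/mol = 918.1 g.

(b) Volume: 2280 m³ = 2,280,000 L.
(b) Chlorine deficit: 6.7 − 0.9 = 5.8 ppm = 5.8 mg/L as Cl₂.
(b) Cl₂ equivalent needed: 5.8 mg/L × 2,280,000 L = 13,220,000 mg = 13,220 g.
(b) Product at 61.9% available chlorine: 13,220 / 0.619 = 21,360 g.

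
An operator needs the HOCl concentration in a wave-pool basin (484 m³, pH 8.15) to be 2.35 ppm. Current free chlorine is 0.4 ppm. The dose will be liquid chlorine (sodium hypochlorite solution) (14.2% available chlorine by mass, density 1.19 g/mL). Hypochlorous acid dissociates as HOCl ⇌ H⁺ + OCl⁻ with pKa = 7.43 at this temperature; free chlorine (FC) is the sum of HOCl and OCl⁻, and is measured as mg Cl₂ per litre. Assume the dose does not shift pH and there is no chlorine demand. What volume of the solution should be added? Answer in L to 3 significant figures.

40.9 L

Volume: 484 m³ = 484,000 L.
[OCl⁻]/[HOCl] = 10^(pH − pKa) = 10^(8.15 − 7.43) = 5.248; fraction as HOCl = 1/(1 + 5.248) = 0.16.
Free chlorine required for 2.35 ppm HOCl: 2.35 / 0.16 = 14.68 ppm.
FC to add: 14.68 − 0.4 = 14.28 mg/L as Cl₂.
Cl₂ equivalent: 14.28 mg/L × 484,000 L = 6913 g.
Product at 14.2% available Cl: 6913 / 0.142 = 48,680 g.
Volume: 48,680 g ÷ 1.19 g/mL = 40,910 mL.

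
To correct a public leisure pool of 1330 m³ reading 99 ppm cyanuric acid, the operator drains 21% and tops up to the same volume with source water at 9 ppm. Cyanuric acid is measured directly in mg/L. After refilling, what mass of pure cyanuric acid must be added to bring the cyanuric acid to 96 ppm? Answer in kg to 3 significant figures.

Volume: 1330 m³ = 1,330,000 L.
After draining 21% and refilling: 99 × 0.79 + 9 × 0.21 = 80.1 ppm.
Deficit to target: 96 − 80.1 = 15.9 mg/L.
Mass: 15.9 mg/L × 1,330,000 L = 21,150 g cyanuric acid.

21.1 kg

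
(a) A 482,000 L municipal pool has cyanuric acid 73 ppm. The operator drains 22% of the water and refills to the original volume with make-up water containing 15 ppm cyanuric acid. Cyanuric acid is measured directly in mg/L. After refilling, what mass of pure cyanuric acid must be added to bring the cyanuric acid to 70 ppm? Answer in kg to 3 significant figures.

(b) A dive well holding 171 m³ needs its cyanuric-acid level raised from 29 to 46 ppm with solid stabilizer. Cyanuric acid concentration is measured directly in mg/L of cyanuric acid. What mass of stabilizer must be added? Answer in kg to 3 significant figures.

(a) After draining 22% and refilling: 73 × 0.78 + 15 × 0.22 = 60.24 ppm.
(a) Deficit to target: 70 − 60.24 = 9.76 mg/L.
(a) Mass: 9.76 mg/L × 482,000 L = 4704 g cyanuric acid.

(b) Volume: 171 m³ = 171,000 L.
(b) CYA to add: (46 − 29) = 17 mg/L × 171,000 L = 2907 g cyanuric acid.

(a) 4.70 kg; (b) 2.91 kg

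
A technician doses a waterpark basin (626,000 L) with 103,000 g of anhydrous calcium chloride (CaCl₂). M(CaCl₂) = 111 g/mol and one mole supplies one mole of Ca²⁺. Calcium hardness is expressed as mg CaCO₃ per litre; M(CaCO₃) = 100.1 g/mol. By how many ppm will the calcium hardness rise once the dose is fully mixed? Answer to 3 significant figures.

148 ppm

Moles of Ca²⁺: 103,000 g ÷ 111 g/mol = 927.9 mol.
As CaCO₃: 927.9 mol × 100.1 g/mol = 92,890 g.
Rise: 92,890 g / 626,000 L × 1000 = 148.4 mg/L.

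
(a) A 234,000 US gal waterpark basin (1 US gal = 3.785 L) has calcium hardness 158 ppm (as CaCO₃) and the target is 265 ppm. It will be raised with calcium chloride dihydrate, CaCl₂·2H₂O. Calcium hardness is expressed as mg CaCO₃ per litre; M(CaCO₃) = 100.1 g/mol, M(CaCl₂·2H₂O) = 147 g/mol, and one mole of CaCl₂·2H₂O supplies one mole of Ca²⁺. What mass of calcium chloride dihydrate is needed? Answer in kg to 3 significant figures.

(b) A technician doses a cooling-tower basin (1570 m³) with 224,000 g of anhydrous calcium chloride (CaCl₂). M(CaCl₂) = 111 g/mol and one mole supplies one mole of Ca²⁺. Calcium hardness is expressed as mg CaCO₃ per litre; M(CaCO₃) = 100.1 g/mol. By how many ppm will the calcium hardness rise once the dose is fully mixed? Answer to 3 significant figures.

(a) 139 kg; (b) 129 ppm

(a) Volume: 234,000 US gal × 3.785 L/gal = 885,690 L.
(a) Hardness to add: (265 − 158) = 107 mg/L as CaCO₃ × 885,690 L = 94,770 g as CaCO₃.
(a) Moles of Ca²⁺ (1 mol Ca²⁺ ≡ 1 mol CaCO₃): 94,770 / 100.1 g/mol = 946.7 mol.
(a) Mass of CaCl₂·2H₂O: 946.7 × 147 = 139,200 g.

(b) Volume: 1570 m³ = 1,570,000 L.
(b) Moles of Ca²⁺: 224,000 g ÷ 111 g/mol = 2018 mol.
(b) As CaCO₃: 2018 mol × 100.1 g/mol = 202,000 g.
(b) Rise: 202,000 g / 1,570,000 L × 1000 = 128.7 mg/L.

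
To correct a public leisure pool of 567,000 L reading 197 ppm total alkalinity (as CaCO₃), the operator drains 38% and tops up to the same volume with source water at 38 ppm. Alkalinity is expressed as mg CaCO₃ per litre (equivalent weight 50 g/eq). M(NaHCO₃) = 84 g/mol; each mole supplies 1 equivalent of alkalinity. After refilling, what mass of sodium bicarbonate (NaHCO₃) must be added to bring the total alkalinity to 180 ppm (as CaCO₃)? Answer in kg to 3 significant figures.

After draining 38% and refilling: 197 × 0.62 + 38 × 0.38 = 136.58 ppm.
Deficit to target: 180 − 136.58 = 43.42 mg/L.
As CaCO₃: 43.42 mg/L × 567,000 L = 24,620 g; ÷ 50 g/eq ÷ 1 = 492.4 mol NaHCO₃.
Mass: 492.4 × 84 = 41,360 g.

41.4 kg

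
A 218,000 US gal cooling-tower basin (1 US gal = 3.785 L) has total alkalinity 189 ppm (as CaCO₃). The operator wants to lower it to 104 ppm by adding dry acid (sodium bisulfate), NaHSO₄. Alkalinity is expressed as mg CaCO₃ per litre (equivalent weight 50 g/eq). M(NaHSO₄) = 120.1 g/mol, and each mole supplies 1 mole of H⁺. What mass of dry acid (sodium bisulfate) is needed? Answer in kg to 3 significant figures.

168 kg

Volume: 218,000 US gal × 3.785 L/gal = 825,130 L.
Alkalinity to neutralize: (189 − 104) = 85 mg/L as CaCO₃ × 825,130 L = 70,140 g as CaCO₃.
Equivalents of H⁺ required: 70,140 ÷ 50 g/eq = 1403 eq = 1403 mol NaHSO₄.
Mass of NaHSO₄: 1403 × 120.1 = 168,500 g.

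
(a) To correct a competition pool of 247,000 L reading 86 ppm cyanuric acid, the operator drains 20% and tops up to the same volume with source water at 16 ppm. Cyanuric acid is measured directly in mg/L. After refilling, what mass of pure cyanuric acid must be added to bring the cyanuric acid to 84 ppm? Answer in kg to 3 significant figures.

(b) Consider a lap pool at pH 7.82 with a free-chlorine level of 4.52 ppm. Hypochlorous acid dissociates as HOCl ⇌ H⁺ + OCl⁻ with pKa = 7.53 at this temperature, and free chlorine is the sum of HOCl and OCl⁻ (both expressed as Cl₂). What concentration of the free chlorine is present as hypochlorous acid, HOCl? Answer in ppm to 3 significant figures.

(a) 2.96 kg; (b) 1.53 ppm

(a) After draining 20% and refilling: 86 × 0.80 + 16 × 0.20 = 72 ppm.
(a) Deficit to target: 84 − 72 = 12 mg/L.
(a) Mass: 12 mg/L × 247,000 L = 2964 g cyanuric acid.

(b) [OCl⁻]/[HOCl] = 10^(pH − pKa) = 10^(7.82 − 7.53) = 10^0.29 = 1.95.
(b) Fraction as HOCl = 1 / (1 + 1.95) = 0.339.
(b) HOCl = 0.339 × 4.52 ppm = 1.532 ppm.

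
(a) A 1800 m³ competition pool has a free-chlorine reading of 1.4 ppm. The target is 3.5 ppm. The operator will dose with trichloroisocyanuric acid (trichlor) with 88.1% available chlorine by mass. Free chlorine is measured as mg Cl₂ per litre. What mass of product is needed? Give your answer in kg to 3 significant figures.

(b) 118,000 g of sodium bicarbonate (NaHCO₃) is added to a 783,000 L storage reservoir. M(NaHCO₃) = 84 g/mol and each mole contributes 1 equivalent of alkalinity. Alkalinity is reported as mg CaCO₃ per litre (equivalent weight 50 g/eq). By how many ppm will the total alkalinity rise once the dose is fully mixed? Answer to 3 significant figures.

(a) 4.29 kg; (b) 89.7 ppm

(a) Volume: 1800 m³ = 1,800,000 L.
(a) Chlorine deficit: 3.5 − 1.4 = 2.1 ppm = 2.1 mg/L as Cl₂.
(a) Cl₂ equivalent needed: 2.1 mg/L × 1,800,000 L = 3,780,000 mg = 3780 g.
(a) Product at 88.1% available chlorine: 3780 / 0.881 = 4291 g.

(b) Moles of NaHCO₃: 118,000 g ÷ 84 g/mol = 1405 mol → 1405 eq of alkalinity.
(b) As CaCO₃: 1405 eq × 50 g/eq = 70,240 g.
(b) Rise: 70,240 g / 783,000 L × 1000 = 89.7 mg/L.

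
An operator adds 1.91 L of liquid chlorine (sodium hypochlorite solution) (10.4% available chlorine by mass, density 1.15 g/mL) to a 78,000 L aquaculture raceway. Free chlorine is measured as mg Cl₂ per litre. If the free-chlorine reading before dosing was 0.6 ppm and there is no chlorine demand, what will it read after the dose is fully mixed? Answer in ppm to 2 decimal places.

3.53 ppm

Mass of solution: 1.91 L × 1000 mL/L × 1.15 g/mL = 2196 g.
Available chlorine delivered: 2196 g × 0.104 = 228.4 g as Cl₂.
Concentration rise: 228.4 g / 78,000 L = 2.929 mg/L = 2.93 ppm.
Final FC: 0.6 + 2.93 = 3.53 ppm.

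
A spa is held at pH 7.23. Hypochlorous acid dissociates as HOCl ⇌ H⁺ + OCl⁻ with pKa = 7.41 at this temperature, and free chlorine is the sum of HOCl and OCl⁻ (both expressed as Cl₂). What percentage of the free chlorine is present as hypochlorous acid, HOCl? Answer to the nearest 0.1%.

[OCl⁻]/[HOCl] = 10^(pH − pKa) = 10^(7.23 − 7.41) = 10^-0.18 = 0.6607.
Fraction as HOCl = 1 / (1 + 0.6607) = 0.6022.

60.2%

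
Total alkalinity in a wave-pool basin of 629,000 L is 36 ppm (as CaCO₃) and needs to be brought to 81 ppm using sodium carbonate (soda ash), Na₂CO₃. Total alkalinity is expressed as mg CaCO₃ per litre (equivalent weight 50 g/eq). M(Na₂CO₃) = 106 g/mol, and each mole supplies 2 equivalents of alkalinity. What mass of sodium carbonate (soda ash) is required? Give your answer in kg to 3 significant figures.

Alkalinity to add: (81 − 36) = 45 mg/L as CaCO₃ × 629,000 L = 28,300 g as CaCO₃.
Equivalents: 28,300 g ÷ 50 g/eq = 566.1 eq.
Each mole of Na₂CO₃ supplies 2 eq, so 566.1 / 2 = 283.1 mol.
Mass: 283.1 mol × 106 g/mol = 30,000 g.

30.0 kg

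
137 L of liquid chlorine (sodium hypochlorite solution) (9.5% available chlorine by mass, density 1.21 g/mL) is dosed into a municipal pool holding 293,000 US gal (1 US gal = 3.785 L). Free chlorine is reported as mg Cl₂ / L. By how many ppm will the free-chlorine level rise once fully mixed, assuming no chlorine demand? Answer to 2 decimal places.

14.20 ppm

Volume: 293,000 US gal × 3.785 L/gal = 1,109,005 L.
Mass of solution: 137 L × 1000 mL/L × 1.21 g/mL = 165,800 g.
Available chlorine delivered: 165,800 g × 0.095 = 15,750 g as Cl₂.
Concentration rise: 15,750 g / 1,109,005 L = 14.2 mg/L = 14.20 ppm.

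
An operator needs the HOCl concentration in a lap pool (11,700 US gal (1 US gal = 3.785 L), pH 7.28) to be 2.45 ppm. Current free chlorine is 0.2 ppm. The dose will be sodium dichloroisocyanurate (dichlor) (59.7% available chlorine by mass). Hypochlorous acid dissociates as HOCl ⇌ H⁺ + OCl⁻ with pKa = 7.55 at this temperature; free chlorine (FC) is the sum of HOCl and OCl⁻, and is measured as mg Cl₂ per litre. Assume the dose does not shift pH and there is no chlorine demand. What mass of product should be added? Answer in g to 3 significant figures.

264 g

Volume: 11,700 US gal × 3.785 L/gal = 44,284 L.
[OCl⁻]/[HOCl] = 10^(pH − pKa) = 10^(7.28 − 7.55) = 0.537; fraction as HOCl = 1/(1 + 0.537) = 0.6506.
Free chlorine required for 2.45 ppm HOCl: 2.45 / 0.6506 = 3.766 ppm.
FC to add: 3.766 − 0.2 = 3.566 mg/L as Cl₂.
Cl₂ equivalent: 3.566 mg/L × 44,284 L = 157.9 g.
Product at 59.7% available Cl: 157.9 / 0.597 = 264.5 g.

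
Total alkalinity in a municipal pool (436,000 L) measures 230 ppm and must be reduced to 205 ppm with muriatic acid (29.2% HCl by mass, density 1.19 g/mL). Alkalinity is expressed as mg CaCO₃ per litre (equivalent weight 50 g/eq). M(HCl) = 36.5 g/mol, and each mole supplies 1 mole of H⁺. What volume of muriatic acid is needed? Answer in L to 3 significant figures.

Alkalinity to neutralize: (230 − 205) = 25 mg/L as CaCO₃ × 436,000 L = 10,900 g as CaCO₃.
Equivalents of H⁺ required: 10,900 ÷ 50 g/eq = 218 eq = 218 mol HCl.
Mass of HCl: 218 × 36.5 = 7957 g.
Mass of 29.2% solution: 7957 / 0.292 = 27,250 g.
Volume: 27,250 g ÷ 1.19 g/mL = 22,900 mL.

22.9 L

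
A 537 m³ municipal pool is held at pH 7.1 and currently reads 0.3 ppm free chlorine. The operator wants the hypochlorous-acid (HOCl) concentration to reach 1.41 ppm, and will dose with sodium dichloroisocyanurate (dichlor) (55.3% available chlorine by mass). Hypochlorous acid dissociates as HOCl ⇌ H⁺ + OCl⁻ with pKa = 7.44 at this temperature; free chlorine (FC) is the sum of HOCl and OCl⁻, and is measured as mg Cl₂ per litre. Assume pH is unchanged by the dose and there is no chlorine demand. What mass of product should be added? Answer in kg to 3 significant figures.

Volume: 537 m³ = 537,000 L.
[OCl⁻]/[HOCl] = 10^(pH − pKa) = 10^(7.1 − 7.44) = 0.4571; fraction as HOCl = 1/(1 + 0.4571) = 0.6863.
Free chlorine required for 1.41 ppm HOCl: 1.41 / 0.6863 = 2.054 ppm.
FC to add: 2.054 − 0.3 = 1.754 mg/L as Cl₂.
Cl₂ equivalent: 1.754 mg/L × 537,000 L = 942.2 g.
Product at 55.3% available Cl: 942.2 / 0.553 = 1704 g.

1.70 kg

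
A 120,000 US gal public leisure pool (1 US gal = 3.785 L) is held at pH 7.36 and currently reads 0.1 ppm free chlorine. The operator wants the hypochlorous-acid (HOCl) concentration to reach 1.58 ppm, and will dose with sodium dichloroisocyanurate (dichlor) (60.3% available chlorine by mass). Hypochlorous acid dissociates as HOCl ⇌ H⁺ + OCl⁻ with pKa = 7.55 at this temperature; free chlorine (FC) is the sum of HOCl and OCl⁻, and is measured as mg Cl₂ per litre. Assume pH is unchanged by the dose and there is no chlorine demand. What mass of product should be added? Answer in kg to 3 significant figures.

Volume: 120,000 US gal × 3.785 L/gal = 454,200 L.
[OCl⁻]/[HOCl] = 10^(pH − pKa) = 10^(7.36 − 7.55) = 0.6457; fraction as HOCl = 1/(1 + 0.6457) = 0.6077.
Free chlorine required for 1.58 ppm HOCl: 1.58 / 0.6077 = 2.6 ppm.
FC to add: 2.6 − 0.1 = 2.5 mg/L as Cl₂.
Cl₂ equivalent: 2.5 mg/L × 454,200 L = 1136 g.
Product at 60.3% available Cl: 1136 / 0.603 = 1883 g.

1.88 kg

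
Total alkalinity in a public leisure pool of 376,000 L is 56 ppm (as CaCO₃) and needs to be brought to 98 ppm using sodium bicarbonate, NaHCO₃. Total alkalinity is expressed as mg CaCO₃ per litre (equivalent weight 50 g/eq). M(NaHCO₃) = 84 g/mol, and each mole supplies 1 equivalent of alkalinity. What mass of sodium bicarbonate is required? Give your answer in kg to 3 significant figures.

26.5 kg

Alkalinity to add: (98 − 56) = 42 mg/L as CaCO₃ × 376,000 L = 15,790 g as CaCO₃.
Equivalents: 15,790 g ÷ 50 g/eq = 315.8 eq.
NaHCO₃ supplies 1 eq per mole → 315.8 mol.
Mass: 315.8 mol × 84 g/mol = 26,530 g.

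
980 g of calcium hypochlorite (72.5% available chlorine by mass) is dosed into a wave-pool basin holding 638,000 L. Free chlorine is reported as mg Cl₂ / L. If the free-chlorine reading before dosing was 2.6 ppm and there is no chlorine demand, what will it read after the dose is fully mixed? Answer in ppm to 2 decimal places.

Available chlorine delivered: 980 g × 0.725 = 710.5 g as Cl₂.
Concentration rise: 710.5 g / 638,000 L = 1.114 mg/L = 1.11 ppm.
Final FC: 2.6 + 1.11 = 3.71 ppm.

3.71 ppm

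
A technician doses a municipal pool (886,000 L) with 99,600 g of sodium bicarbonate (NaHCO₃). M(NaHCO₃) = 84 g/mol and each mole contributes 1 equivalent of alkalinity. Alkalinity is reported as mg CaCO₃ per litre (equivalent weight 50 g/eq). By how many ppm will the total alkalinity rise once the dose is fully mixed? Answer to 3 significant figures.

66.9 ppm

Moles of NaHCO₃: 99,600 g ÷ 84 g/mol = 1186 mol → 1186 eq of alkalinity.
As CaCO₃: 1186 eq × 50 g/eq = 59,290 g.
Rise: 59,290 g / 886,000 L × 1000 = 66.91 mg/L.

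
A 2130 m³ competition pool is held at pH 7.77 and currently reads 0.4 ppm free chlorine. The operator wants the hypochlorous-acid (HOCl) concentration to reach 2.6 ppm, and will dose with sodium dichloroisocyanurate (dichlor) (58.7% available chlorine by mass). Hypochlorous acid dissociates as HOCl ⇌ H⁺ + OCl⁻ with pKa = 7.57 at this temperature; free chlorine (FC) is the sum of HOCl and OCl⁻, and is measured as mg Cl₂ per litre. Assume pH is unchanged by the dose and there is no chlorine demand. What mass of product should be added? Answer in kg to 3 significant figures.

22.9 kg

Volume: 2130 m³ = 2,130,000 L.
[OCl⁻]/[HOCl] = 10^(pH − pKa) = 10^(7.77 − 7.57) = 1.585; fraction as HOCl = 1/(1 + 1.585) = 0.3869.
Free chlorine required for 2.6 ppm HOCl: 2.6 / 0.3869 = 6.721 ppm.
FC to add: 6.721 − 0.4 = 6.321 mg/L as Cl₂.
Cl₂ equivalent: 6.321 mg/L × 2,130,000 L = 13,460 g.
Product at 58.7% available Cl: 13,460 / 0.587 = 22,940 g.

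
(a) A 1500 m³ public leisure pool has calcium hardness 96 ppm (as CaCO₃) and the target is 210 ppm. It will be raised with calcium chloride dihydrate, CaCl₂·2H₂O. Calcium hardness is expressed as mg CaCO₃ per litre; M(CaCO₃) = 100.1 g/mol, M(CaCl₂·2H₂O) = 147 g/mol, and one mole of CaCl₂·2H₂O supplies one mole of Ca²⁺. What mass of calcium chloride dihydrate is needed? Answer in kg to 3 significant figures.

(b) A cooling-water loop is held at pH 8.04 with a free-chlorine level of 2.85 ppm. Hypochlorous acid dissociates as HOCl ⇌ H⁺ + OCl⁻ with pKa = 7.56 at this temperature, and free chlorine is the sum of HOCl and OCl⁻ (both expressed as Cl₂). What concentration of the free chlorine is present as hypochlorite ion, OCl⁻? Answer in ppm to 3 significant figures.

(a) 251 kg; (b) 2.14 ppm

(a) Volume: 1500 m³ = 1,500,000 L.
(a) Hardness to add: (210 − 96) = 114 mg/L as CaCO₃ × 1,500,000 L = 171,000 g as CaCO₃.
(a) Moles of Ca²⁺ (1 mol Ca²⁺ ≡ 1 mol CaCO₃): 171,000 / 100.1 g/mol = 1708 mol.
(a) Mass of CaCl₂·2H₂O: 1708 × 147 = 251,100 g.

(b) [OCl⁻]/[HOCl] = 10^(pH − pKa) = 10^(8.04 − 7.56) = 10^0.48 = 3.02.
(b) Fraction as HOCl = 1 / (1 + 3.02) = 0.2488.
(b) OCl⁻ = (1 − 0.2488) × 2.85 ppm = 2.141 ppm.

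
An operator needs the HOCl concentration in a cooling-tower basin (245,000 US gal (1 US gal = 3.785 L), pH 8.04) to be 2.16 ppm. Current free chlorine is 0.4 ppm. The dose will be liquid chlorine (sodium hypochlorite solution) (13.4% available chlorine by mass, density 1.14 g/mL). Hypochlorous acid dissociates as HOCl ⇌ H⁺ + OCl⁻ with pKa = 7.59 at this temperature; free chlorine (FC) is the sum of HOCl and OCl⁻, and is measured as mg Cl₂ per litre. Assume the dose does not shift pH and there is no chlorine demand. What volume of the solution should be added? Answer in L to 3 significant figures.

47.6 L

Volume: 245,000 US gal × 3.785 L/gal = 927,325 L.
[OCl⁻]/[HOCl] = 10^(pH − pKa) = 10^(8.04 − 7.59) = 2.818; fraction as HOCl = 1/(1 + 2.818) = 0.2619.
Free chlorine required for 2.16 ppm HOCl: 2.16 / 0.2619 = 8.248 ppm.
FC to add: 8.248 − 0.4 = 7.848 mg/L as Cl₂.
Cl₂ equivalent: 7.848 mg/L × 927,325 L = 7277 g.
Product at 13.4% available Cl: 7277 / 0.134 = 54,310 g.
Volume: 54,310 g ÷ 1.14 g/mL = 47,640 mL.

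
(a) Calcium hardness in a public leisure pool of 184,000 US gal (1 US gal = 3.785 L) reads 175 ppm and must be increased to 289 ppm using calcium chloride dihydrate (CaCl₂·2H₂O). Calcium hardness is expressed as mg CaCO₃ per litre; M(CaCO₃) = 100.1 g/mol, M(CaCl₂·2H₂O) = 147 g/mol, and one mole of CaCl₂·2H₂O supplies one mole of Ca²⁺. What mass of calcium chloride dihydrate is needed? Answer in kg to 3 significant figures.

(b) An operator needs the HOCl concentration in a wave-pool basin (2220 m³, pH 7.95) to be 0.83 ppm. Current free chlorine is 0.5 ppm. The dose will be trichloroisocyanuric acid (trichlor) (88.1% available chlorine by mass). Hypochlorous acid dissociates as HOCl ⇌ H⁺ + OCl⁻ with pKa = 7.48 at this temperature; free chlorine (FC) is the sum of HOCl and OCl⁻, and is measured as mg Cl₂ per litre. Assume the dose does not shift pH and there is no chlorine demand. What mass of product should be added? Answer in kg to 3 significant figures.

(a) Volume: 184,000 US gal × 3.785 L/gal = 696,440 L.
(a) Hardness to add: (289 − 175) = 114 mg/L as CaCO₃ × 696,440 L = 79,390 g as CaCO₃.
(a) Moles of Ca²⁺ (1 mol Ca²⁺ ≡ 1 mol CaCO₃): 79,390 / 100.1 g/mol = 793.1 mol.
(a) Mass of CaCl₂·2H₂O: 793.1 × 147 = 116,600 g.

(b) Volume: 2220 m³ = 2,220,000 L.
(b) [OCl⁻]/[HOCl] = 10^(pH − pKa) = 10^(7.95 − 7.48) = 2.951; fraction as HOCl = 1/(1 + 2.951) = 0.2531.
(b) Free chlorine required for 0.83 ppm HOCl: 0.83 / 0.2531 = 3.28 ppm.
(b) FC to add: 3.28 − 0.5 = 2.78 mg/L as Cl₂.
(b) Cl₂ equivalent: 2.78 mg/L × 2,220,000 L = 6170 g.
(b) Product at 88.1% available Cl: 6170 / 0.881 = 7004 g.

(a) 117 kg; (b) 7.00 kg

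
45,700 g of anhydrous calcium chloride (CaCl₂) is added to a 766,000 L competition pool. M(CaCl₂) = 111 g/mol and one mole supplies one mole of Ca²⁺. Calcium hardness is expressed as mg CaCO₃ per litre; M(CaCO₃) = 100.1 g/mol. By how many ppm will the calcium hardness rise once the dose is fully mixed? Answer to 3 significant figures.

53.8 ppm

Moles of Ca²⁺: 45,700 g ÷ 111 g/mol = 411.7 mol.
As CaCO₃: 411.7 mol × 100.1 g/mol = 41,210 g.
Rise: 41,210 g / 766,000 L × 1000 = 53.8 mg/L.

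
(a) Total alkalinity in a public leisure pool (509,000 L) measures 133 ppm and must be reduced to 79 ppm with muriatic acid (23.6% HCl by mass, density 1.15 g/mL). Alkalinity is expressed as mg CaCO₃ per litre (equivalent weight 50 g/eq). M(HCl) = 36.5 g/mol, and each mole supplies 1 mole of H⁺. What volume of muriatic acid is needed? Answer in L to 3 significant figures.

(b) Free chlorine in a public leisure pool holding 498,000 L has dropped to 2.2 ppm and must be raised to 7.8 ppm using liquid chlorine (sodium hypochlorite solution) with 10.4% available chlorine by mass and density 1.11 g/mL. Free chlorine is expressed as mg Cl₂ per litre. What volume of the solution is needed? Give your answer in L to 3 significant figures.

(a) 73.9 L; (b) 24.2 L

(a) Alkalinity to neutralize: (133 − 79) = 54 mg/L as CaCO₃ × 509,000 L = 27,490 g as CaCO₃.
(a) Equivalents of H⁺ required: 27,490 ÷ 50 g/eq = 549.7 eq = 549.7 mol HCl.
(a) Mass of HCl: 549.7 × 36.5 = 20,060 g.
(a) Mass of 23.6% solution: 20,060 / 0.236 = 85,020 g.
(a) Volume: 85,020 g ÷ 1.15 g/mL = 73,930 mL.

(b) Chlorine deficit: 7.8 − 2.2 = 5.6 ppm = 5.6 mg/L as Cl₂.
(b) Cl₂ equivalent needed: 5.6 mg/L × 498,000 L = 2,789,000 mg = 2789 g.
(b) Product at 10.4% available chlorine: 2789 / 0.104 = 26,820 g.
(b) Volume at density 1.11 g/mL: 26,820 g ÷ 1.11 g/mL = 24,160 mL.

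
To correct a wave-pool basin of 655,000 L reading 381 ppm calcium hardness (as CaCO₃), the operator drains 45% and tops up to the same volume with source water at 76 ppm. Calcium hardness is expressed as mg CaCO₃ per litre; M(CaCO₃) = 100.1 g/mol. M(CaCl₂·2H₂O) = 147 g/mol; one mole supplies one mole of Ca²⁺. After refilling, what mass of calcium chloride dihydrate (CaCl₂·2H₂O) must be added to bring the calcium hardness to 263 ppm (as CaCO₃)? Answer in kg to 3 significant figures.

18.5 kg

After draining 45% and refilling: 381 × 0.55 + 76 × 0.45 = 243.75 ppm.
Deficit to target: 263 − 243.75 = 19.25 mg/L.
As CaCO₃: 19.25 mg/L × 655,000 L = 12,610 g; ÷ 100.1 = 126 mol Ca²⁺.
Mass: 126 × 147 = 18,520 g.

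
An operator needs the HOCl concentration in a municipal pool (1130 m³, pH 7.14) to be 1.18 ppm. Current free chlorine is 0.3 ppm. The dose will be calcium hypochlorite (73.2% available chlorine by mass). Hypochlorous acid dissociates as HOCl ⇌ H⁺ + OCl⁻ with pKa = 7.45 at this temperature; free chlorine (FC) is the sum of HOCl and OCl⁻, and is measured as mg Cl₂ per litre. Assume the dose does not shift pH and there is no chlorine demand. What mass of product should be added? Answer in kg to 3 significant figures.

2.25 kg

Volume: 1130 m³ = 1,130,000 L.
[OCl⁻]/[HOCl] = 10^(pH − pKa) = 10^(7.14 − 7.45) = 0.4898; fraction as HOCl = 1/(1 + 0.4898) = 0.6712.
Free chlorine required for 1.18 ppm HOCl: 1.18 / 0.6712 = 1.758 ppm.
FC to add: 1.758 − 0.3 = 1.458 mg/L as Cl₂.
Cl₂ equivalent: 1.458 mg/L × 1,130,000 L = 1647 g.
Product at 73.2% available Cl: 1647 / 0.732 = 2251 g.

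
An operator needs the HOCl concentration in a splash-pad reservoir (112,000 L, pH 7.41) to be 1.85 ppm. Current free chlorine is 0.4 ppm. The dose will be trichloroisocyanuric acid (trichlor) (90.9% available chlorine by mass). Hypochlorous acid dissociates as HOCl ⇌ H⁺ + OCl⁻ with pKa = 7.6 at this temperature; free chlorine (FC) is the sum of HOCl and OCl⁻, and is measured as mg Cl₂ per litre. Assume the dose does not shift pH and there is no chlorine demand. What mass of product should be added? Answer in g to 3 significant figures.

[OCl⁻]/[HOCl] = 10^(pH − pKa) = 10^(7.41 − 7.6) = 0.6457; fraction as HOCl = 1/(1 + 0.6457) = 0.6077.
Free chlorine required for 1.85 ppm HOCl: 1.85 / 0.6077 = 3.044 ppm.
FC to add: 3.044 − 0.4 = 2.644 mg/L as Cl₂.
Cl₂ equivalent: 2.644 mg/L × 112,000 L = 296.2 g.
Product at 90.9% available Cl: 296.2 / 0.909 = 325.8 g.

326 g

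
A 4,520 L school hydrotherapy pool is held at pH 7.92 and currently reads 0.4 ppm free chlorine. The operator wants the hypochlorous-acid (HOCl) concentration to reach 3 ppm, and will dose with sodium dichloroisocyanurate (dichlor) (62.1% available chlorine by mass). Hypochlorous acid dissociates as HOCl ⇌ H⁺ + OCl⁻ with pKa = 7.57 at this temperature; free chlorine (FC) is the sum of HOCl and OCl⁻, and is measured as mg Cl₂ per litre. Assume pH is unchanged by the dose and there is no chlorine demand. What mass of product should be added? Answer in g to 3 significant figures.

[OCl⁻]/[HOCl] = 10^(pH − pKa) = 10^(7.92 − 7.57) = 2.239; fraction as HOCl = 1/(1 + 2.239) = 0.3088.
Free chlorine required for 3 ppm HOCl: 3 / 0.3088 = 9.716 ppm.
FC to add: 9.716 − 0.4 = 9.316 mg/L as Cl₂.
Cl₂ equivalent: 9.316 mg/L × 4,520 L = 42.11 g.
Product at 62.1% available Cl: 42.11 / 0.621 = 67.81 g.

67.8 g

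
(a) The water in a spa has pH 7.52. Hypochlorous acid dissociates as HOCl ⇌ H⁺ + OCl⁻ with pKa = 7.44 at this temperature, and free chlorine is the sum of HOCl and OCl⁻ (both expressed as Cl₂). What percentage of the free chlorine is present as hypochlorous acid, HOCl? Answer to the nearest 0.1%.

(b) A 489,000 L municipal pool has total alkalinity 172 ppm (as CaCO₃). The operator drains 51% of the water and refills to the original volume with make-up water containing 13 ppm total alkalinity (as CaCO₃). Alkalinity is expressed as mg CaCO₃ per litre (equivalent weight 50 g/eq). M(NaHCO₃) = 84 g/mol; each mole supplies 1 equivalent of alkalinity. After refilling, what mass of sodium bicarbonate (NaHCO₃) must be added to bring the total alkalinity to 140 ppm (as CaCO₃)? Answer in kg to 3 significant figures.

(a) [OCl⁻]/[HOCl] = 10^(pH − pKa) = 10^(7.52 − 7.44) = 10^0.08 = 1.202.
(a) Fraction as HOCl = 1 / (1 + 1.202) = 0.4541.

(b) After draining 51% and refilling: 172 × 0.49 + 13 × 0.51 = 90.91 ppm.
(b) Deficit to target: 140 − 90.91 = 49.09 mg/L.
(b) As CaCO₃: 49.09 mg/L × 489,000 L = 24,010 g; ÷ 50 g/eq ÷ 1 = 480.1 mol NaHCO₃.
(b) Mass: 480.1 × 84 = 40,330 g.

(a) 45.4%; (b) 40.3 kg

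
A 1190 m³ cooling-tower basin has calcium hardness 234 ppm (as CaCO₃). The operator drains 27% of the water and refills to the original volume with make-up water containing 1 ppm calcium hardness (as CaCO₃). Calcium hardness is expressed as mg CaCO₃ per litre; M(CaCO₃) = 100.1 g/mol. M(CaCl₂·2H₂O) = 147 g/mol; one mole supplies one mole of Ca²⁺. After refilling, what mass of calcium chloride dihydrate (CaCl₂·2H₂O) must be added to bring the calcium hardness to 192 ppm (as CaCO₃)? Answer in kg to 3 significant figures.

36.5 kg

Volume: 1190 m³ = 1,190,000 L.
After draining 27% and refilling: 234 × 0.73 + 1 × 0.27 = 171.09 ppm.
Deficit to target: 192 − 171.09 = 20.91 mg/L.
As CaCO₃: 20.91 mg/L × 1,190,000 L = 24,880 g; ÷ 100.1 = 248.6 mol Ca²⁺.
Mass: 248.6 × 147 = 36,540 g.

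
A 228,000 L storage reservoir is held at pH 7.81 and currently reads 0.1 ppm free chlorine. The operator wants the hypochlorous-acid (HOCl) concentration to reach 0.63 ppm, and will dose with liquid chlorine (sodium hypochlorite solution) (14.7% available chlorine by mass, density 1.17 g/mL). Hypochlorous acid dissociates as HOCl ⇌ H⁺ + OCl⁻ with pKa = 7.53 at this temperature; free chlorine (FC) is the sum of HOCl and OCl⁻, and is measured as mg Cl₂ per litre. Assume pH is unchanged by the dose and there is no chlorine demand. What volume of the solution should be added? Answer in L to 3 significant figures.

[OCl⁻]/[HOCl] = 10^(pH − pKa) = 10^(7.81 − 7.53) = 1.905; fraction as HOCl = 1/(1 + 1.905) = 0.3442.
Free chlorine required for 0.63 ppm HOCl: 0.63 / 0.3442 = 1.83 ppm.
FC to add: 1.83 − 0.1 = 1.73 mg/L as Cl₂.
Cl₂ equivalent: 1.73 mg/L × 228,000 L = 394.5 g.
Product at 14.7% available Cl: 394.5 / 0.147 = 2684 g.
Volume: 2684 g ÷ 1.17 g/mL = 2294 mL.

2.29 L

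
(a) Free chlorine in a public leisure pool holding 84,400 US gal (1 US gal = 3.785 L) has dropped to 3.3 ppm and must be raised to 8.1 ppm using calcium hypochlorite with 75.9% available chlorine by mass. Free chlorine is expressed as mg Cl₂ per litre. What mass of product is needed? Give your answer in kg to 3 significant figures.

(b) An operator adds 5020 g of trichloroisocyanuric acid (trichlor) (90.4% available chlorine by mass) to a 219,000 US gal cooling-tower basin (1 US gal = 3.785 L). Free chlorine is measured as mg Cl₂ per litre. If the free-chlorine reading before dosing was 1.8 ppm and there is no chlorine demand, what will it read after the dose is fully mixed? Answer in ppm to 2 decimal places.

(a) Volume: 84,400 US gal × 3.785 L/gal = 319,454 L.
(a) Chlorine deficit: 8.1 − 3.3 = 4.8 ppm = 4.8 mg/L as Cl₂.
(a) Cl₂ equivalent needed: 4.8 mg/L × 319,454 L = 1,533,000 mg = 1533 g.
(a) Product at 75.9% available chlorine: 1533 / 0.759 = 2020 g.

(b) Volume: 219,000 US gal × 3.785 L/gal = 828,915 L.
(b) Available chlorine delivered: 5020 g × 0.904 = 4538 g as Cl₂.
(b) Concentration rise: 4538 g / 828,915 L = 5.475 mg/L = 5.47 ppm.
(b) Final FC: 1.8 + 5.47 = 7.27 ppm.

(a) 2.02 kg; (b) 7.27 ppm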